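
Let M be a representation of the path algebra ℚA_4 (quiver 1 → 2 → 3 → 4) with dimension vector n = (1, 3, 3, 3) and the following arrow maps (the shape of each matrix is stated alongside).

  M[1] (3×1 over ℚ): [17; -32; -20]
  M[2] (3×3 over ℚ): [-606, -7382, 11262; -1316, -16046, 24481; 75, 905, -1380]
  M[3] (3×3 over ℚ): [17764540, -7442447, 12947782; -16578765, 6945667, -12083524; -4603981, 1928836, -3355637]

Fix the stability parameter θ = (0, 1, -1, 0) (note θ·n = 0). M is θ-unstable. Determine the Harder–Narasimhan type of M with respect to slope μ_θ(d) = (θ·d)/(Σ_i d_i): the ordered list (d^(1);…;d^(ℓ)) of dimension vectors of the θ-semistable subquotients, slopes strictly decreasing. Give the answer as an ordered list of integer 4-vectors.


Barcode: M ≅ I[1,4], I[2,2], I[2,4], I[3,4]. HN layers by μ_θ (3 steps, strictly decreasing):
  μ^(1)=1; μ^(2)=0; μ^(3)=-1

((0, 1, 0, 0); (1, 2, 2, 3); (0, 0, 1, 0))


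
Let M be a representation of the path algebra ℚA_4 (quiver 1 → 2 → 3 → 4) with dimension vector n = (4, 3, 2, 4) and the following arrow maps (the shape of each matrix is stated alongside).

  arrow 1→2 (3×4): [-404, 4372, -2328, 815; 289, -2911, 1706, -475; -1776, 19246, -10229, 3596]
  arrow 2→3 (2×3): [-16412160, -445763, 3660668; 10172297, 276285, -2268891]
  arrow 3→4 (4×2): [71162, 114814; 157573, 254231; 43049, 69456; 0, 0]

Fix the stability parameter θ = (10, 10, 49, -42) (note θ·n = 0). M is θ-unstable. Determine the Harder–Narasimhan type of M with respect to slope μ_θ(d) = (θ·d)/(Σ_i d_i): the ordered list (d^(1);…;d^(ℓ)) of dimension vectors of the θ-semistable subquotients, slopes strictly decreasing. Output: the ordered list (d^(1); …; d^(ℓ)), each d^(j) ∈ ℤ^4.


Barcode: M ≅ I[1,1], I[1,2], I[1,4]^2, I[4,4]^2. HN layers by μ_θ (3 steps, strictly decreasing):
  μ^(1)=10; μ^(2)=27/4; μ^(3)=-42

((2, 1, 0, 0); (2, 2, 2, 2); (0, 0, 0, 2))


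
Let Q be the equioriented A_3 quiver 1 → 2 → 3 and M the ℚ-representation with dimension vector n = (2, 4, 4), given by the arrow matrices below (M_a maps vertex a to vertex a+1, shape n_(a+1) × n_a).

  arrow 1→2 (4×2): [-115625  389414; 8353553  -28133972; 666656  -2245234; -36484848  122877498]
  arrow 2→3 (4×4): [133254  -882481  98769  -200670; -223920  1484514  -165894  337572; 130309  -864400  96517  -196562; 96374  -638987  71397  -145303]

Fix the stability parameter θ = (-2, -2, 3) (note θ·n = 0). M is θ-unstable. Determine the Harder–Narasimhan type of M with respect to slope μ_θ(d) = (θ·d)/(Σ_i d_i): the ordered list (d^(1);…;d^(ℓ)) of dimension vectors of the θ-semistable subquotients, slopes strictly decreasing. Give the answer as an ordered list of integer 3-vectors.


Via rank(M_{q-1}∘⋯∘M_p): M ≅ I[1,3]^2, I[2,2], I[2,3], I[3,3].
μ_θ-semistable layers: μ^(1)=3; μ^(2)=-2

((0, 0, 4); (2, 4, 0))


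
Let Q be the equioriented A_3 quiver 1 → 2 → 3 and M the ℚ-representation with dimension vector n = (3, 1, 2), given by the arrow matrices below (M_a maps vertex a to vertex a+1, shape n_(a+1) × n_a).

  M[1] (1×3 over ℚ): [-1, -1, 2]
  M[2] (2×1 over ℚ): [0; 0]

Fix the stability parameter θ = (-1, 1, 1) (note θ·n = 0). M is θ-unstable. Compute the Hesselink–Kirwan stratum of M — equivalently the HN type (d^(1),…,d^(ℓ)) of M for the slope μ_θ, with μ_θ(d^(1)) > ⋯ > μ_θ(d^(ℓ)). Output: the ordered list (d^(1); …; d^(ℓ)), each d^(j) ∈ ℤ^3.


Barcode: M ≅ I[1,1]^2, I[1,2], I[3,3]^2. HN layers by μ_θ (2 steps, strictly decreasing):
  μ^(1)=1; μ^(2)=-1

((0, 1, 2); (3, 0, 0))


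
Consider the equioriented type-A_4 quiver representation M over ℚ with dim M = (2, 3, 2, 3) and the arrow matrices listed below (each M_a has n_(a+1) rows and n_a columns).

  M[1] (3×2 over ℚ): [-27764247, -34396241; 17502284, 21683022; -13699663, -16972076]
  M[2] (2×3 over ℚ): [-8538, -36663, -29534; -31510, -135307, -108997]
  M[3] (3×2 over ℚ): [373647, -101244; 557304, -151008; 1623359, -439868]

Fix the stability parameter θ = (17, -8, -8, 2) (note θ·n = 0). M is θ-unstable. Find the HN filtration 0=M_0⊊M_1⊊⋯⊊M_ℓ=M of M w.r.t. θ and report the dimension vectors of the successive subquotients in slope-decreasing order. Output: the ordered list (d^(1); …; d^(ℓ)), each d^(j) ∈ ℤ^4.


Via rank(M_{q-1}∘⋯∘M_p): M ≅ I[1,2], I[1,3], I[2,4], I[4,4]^2.
μ_θ-semistable layers: μ^(1)=9/2; μ^(2)=2; μ^(3)=1/3; μ^(4)=-8

((1, 1, 0, 0); (0, 0, 0, 3); (1, 1, 1, 0); (0, 1, 1, 0))


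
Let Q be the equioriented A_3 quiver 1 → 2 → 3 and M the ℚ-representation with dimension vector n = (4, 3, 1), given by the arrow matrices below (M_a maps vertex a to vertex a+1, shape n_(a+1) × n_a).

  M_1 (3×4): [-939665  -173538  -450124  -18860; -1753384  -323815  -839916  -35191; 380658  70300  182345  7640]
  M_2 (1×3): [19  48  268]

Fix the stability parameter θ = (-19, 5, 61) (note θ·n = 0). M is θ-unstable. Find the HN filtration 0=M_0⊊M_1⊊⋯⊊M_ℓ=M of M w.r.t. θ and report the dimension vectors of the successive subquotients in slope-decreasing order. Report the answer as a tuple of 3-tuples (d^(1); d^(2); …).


Interval decomposition of M: I[1,1], I[1,2]^2, I[1,3].
HN type (ℓ=3): μ^(1)=61; μ^(2)=5; μ^(3)=-19

((0, 0, 1); (0, 3, 0); (4, 0, 0))


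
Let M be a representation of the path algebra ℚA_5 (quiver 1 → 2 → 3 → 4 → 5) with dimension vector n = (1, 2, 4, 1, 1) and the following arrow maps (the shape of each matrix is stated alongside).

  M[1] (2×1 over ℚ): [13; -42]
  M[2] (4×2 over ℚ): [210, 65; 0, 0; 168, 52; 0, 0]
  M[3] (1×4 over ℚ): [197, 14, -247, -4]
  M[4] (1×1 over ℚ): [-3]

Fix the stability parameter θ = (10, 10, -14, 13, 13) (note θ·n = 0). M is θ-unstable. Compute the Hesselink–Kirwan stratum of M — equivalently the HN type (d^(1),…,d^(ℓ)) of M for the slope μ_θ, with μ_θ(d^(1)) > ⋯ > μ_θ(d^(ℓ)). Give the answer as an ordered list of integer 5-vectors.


Via rank(M_{q-1}∘⋯∘M_p): M ≅ I[1,2], I[2,5], I[3,3]^3.
μ_θ-semistable layers: μ^(1)=13; μ^(2)=10; μ^(3)=-2; μ^(4)=-14

((0, 0, 0, 1, 1); (1, 1, 0, 0, 0); (0, 1, 1, 0, 0); (0, 0, 3, 0, 0))


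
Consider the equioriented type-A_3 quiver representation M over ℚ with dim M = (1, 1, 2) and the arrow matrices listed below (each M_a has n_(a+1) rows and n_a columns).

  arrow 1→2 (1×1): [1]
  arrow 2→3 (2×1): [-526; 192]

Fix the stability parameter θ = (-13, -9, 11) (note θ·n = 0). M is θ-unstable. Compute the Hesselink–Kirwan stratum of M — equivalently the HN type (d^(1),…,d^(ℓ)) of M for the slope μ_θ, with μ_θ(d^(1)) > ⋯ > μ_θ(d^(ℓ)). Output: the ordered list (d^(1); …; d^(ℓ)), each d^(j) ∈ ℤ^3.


Via rank(M_{q-1}∘⋯∘M_p): M ≅ I[1,3], I[3,3].
μ_θ-semistable layers: μ^(1)=11; μ^(2)=-9; μ^(3)=-13

((0, 0, 2); (0, 1, 0); (1, 0, 0))


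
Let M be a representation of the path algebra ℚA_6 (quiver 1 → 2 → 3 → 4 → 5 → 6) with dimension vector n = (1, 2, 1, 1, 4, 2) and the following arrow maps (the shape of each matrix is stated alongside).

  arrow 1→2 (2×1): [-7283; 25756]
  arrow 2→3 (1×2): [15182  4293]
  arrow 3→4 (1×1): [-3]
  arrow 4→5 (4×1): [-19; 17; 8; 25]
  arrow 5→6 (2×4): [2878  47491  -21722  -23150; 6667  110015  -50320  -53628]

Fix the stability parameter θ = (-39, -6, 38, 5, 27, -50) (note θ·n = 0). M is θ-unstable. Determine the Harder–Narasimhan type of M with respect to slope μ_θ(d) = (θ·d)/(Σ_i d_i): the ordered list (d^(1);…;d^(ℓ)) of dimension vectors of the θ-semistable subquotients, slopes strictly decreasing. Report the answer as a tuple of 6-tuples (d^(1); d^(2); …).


Via rank(M_{q-1}∘⋯∘M_p): M ≅ I[1,6], I[2,2], I[5,5]^2, I[5,6].
μ_θ-semistable layers: μ^(1)=27; μ^(2)=5; μ^(3)=-6; μ^(4)=-23/2; μ^(5)=-39

((0, 0, 0, 0, 2, 0); (0, 0, 1, 1, 1, 1); (0, 2, 0, 0, 0, 0); (0, 0, 0, 0, 1, 1); (1, 0, 0, 0, 0, 0))


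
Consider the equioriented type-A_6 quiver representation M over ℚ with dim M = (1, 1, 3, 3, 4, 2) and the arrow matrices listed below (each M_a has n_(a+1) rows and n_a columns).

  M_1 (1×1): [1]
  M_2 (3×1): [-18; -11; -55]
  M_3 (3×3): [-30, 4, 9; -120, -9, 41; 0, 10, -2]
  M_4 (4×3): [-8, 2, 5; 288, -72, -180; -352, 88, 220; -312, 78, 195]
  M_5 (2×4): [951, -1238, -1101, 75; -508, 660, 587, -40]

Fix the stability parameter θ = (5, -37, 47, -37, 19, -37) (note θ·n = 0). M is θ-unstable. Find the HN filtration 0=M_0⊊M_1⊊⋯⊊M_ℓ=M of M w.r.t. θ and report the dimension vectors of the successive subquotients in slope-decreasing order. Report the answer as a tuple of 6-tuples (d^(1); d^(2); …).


Barcode: M ≅ I[1,4], I[3,3], I[3,4], I[4,5], I[5,5], I[5,6]^2. HN layers by μ_θ (6 steps, strictly decreasing):
  μ^(1)=47; μ^(2)=19; μ^(3)=5; μ^(4)=-9; μ^(5)=-16; μ^(6)=-37

((0, 0, 1, 0, 0, 0); (0, 0, 0, 0, 2, 0); (0, 0, 2, 2, 0, 0); (0, 0, 0, 0, 2, 2); (1, 1, 0, 0, 0, 0); (0, 0, 0, 1, 0, 0))


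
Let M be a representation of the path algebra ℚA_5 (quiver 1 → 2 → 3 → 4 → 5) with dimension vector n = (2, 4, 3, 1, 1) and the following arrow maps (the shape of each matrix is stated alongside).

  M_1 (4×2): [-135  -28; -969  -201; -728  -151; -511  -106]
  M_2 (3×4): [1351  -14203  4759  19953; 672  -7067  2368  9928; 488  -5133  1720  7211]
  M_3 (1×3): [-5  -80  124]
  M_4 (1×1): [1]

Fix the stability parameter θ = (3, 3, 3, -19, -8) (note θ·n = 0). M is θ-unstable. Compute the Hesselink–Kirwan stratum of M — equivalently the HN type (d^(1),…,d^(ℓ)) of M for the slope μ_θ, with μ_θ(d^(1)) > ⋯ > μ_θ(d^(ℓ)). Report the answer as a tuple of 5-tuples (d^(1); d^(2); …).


Via rank(M_{q-1}∘⋯∘M_p): M ≅ I[1,3], I[1,5], I[2,2], I[2,3].
μ_θ-semistable layers: μ^(1)=3; μ^(2)=-18/5

((1, 3, 2, 0, 0); (1, 1, 1, 1, 1))


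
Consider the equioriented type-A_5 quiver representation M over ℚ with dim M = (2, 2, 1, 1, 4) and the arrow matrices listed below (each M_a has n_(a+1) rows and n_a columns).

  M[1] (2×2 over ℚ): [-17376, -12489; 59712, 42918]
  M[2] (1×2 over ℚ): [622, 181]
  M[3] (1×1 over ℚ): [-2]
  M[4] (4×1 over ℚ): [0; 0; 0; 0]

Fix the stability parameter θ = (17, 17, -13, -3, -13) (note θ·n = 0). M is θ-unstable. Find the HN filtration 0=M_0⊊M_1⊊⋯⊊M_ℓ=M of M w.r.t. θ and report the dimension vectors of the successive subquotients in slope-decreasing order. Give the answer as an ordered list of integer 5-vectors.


Via rank(M_{q-1}∘⋯∘M_p): M ≅ I[1,1], I[1,2], I[2,4], I[5,5]^4.
μ_θ-semistable layers: μ^(1)=17; μ^(2)=1/3; μ^(3)=-13

((2, 1, 0, 0, 0); (0, 1, 1, 1, 0); (0, 0, 0, 0, 4))


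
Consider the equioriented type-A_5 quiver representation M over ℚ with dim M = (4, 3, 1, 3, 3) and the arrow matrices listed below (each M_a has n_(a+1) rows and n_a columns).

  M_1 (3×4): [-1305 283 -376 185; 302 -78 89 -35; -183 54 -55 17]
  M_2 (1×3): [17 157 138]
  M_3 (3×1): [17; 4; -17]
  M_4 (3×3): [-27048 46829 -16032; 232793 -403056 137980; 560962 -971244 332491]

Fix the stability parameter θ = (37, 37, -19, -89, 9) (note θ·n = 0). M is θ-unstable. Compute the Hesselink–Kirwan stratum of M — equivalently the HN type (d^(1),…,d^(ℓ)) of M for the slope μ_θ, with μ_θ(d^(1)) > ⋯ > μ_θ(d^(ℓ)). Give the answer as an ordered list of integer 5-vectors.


Via rank(M_{q-1}∘⋯∘M_p): M ≅ I[1,1], I[1,2]^2, I[1,5], I[4,5]^2.
μ_θ-semistable layers: μ^(1)=37; μ^(2)=9; μ^(3)=-17/2; μ^(4)=-89

((3, 2, 0, 0, 0); (0, 0, 0, 0, 3); (1, 1, 1, 1, 0); (0, 0, 0, 2, 0))


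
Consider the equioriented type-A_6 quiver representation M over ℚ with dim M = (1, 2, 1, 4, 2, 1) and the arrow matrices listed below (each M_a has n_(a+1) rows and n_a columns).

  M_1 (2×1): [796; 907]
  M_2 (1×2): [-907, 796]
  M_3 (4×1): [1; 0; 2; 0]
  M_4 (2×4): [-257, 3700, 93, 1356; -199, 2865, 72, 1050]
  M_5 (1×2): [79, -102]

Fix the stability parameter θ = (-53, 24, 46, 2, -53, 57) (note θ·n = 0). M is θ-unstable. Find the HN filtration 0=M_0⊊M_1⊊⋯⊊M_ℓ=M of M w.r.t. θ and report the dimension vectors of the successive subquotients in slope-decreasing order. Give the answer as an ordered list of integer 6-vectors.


Interval decomposition of M: I[1,2], I[2,6], I[4,4]^2, I[4,5].
HN type (ℓ=6): μ^(1)=57; μ^(2)=24; μ^(3)=19/4; μ^(4)=2; μ^(5)=-51/2; μ^(6)=-53

((0, 0, 0, 0, 0, 1); (0, 1, 0, 0, 0, 0); (0, 1, 1, 1, 1, 0); (0, 0, 0, 2, 0, 0); (0, 0, 0, 1, 1, 0); (1, 0, 0, 0, 0, 0))


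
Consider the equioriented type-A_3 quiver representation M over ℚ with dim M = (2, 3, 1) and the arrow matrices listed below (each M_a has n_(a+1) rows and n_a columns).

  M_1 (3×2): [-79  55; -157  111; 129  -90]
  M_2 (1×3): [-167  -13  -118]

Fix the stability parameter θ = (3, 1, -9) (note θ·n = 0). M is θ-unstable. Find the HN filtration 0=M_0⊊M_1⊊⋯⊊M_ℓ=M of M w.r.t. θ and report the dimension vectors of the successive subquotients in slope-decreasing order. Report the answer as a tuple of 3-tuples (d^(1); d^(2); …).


Interval decomposition of M: I[1,2], I[1,3], I[2,2].
HN type (ℓ=3): μ^(1)=2; μ^(2)=1; μ^(3)=-5/3

((1, 1, 0); (0, 1, 0); (1, 1, 1))


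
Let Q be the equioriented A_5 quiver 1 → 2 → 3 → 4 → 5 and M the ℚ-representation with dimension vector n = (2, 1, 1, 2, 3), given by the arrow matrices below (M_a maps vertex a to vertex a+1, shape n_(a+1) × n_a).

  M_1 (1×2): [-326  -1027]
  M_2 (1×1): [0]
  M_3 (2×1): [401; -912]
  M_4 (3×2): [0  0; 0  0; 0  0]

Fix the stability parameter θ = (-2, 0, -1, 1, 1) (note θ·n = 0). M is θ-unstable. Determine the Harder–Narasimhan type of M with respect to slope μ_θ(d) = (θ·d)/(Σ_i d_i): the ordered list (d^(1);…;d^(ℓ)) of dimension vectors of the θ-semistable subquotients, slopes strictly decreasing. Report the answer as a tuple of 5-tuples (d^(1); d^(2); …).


Via rank(M_{q-1}∘⋯∘M_p): M ≅ I[1,1], I[1,2], I[3,4], I[4,4], I[5,5]^3.
μ_θ-semistable layers: μ^(1)=1; μ^(2)=0; μ^(3)=-1; μ^(4)=-2

((0, 0, 0, 2, 3); (0, 1, 0, 0, 0); (0, 0, 1, 0, 0); (2, 0, 0, 0, 0))


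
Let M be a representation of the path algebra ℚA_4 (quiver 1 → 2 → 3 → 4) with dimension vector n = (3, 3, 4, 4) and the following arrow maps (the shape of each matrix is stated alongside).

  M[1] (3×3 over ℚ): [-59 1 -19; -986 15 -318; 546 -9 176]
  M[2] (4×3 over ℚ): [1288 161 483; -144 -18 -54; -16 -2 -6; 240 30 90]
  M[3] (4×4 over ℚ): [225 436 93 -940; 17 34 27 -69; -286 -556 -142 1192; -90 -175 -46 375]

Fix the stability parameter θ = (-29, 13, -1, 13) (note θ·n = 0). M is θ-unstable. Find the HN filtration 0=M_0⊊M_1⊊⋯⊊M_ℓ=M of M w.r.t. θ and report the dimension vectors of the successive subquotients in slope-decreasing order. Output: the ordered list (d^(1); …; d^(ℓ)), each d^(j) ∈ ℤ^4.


Interval decomposition of M: I[1,2]^2, I[1,4], I[3,3], I[3,4]^2, I[4,4].
HN type (ℓ=4): μ^(1)=13; μ^(2)=6; μ^(3)=-1; μ^(4)=-29

((0, 2, 0, 4); (0, 1, 1, 0); (0, 0, 3, 0); (3, 0, 0, 0))


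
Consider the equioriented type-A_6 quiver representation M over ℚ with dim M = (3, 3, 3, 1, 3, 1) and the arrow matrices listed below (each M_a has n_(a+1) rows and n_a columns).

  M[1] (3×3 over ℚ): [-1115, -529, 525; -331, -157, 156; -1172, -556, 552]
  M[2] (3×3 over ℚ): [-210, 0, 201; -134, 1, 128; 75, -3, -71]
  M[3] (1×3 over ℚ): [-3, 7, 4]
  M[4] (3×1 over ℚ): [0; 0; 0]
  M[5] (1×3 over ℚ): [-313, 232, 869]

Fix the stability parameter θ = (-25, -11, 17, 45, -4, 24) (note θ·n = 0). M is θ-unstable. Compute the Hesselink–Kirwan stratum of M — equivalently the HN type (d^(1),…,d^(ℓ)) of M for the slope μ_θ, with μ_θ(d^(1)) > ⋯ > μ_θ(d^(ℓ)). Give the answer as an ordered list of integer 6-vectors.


Barcode: M ≅ I[1,1], I[1,3], I[1,4], I[2,3], I[5,5]^2, I[5,6]. HN layers by μ_θ (6 steps, strictly decreasing):
  μ^(1)=45; μ^(2)=24; μ^(3)=17; μ^(4)=-4; μ^(5)=-11; μ^(6)=-25

((0, 0, 0, 1, 0, 0); (0, 0, 0, 0, 0, 1); (0, 0, 3, 0, 0, 0); (0, 0, 0, 0, 3, 0); (0, 3, 0, 0, 0, 0); (3, 0, 0, 0, 0, 0))


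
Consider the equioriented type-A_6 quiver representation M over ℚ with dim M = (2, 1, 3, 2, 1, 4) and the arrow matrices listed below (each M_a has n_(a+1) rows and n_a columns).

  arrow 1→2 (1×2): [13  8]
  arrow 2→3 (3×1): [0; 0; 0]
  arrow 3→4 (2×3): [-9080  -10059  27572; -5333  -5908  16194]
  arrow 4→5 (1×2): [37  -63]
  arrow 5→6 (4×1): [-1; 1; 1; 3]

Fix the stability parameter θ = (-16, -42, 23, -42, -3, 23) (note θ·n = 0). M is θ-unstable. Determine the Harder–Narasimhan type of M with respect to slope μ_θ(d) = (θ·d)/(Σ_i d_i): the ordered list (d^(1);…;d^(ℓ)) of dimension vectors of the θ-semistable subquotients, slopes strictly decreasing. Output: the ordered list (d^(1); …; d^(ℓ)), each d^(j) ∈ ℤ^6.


Via rank(M_{q-1}∘⋯∘M_p): M ≅ I[1,1], I[1,2], I[3,3], I[3,4], I[3,6], I[6,6]^3.
μ_θ-semistable layers: μ^(1)=23; μ^(2)=-3; μ^(3)=-19/2; μ^(4)=-16; μ^(5)=-29

((0, 0, 1, 0, 0, 4); (0, 0, 0, 0, 1, 0); (0, 0, 2, 2, 0, 0); (1, 0, 0, 0, 0, 0); (1, 1, 0, 0, 0, 0))


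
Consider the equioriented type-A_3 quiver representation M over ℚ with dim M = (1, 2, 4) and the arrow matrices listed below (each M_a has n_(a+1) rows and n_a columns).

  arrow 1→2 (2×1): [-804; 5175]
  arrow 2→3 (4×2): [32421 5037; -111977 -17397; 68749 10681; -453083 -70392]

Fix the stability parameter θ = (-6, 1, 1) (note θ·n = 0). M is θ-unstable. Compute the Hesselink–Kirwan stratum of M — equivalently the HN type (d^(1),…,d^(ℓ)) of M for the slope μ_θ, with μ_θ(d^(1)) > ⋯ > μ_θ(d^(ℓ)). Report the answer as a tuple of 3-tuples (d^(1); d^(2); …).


Via rank(M_{q-1}∘⋯∘M_p): M ≅ I[1,3], I[2,3], I[3,3]^2.
μ_θ-semistable layers: μ^(1)=1; μ^(2)=-6

((0, 2, 4); (1, 0, 0))


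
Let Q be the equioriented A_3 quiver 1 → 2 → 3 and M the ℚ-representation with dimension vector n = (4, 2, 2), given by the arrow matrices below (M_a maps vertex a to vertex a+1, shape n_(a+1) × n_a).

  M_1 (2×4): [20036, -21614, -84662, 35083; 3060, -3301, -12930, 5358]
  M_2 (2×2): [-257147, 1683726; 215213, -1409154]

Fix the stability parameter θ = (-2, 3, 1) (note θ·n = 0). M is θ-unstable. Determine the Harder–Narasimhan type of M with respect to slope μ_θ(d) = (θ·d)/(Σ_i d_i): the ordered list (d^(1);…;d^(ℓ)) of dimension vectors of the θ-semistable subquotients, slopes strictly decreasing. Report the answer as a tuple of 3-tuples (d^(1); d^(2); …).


Interval decomposition of M: I[1,1]^2, I[1,2], I[1,3], I[3,3].
HN type (ℓ=4): μ^(1)=3; μ^(2)=2; μ^(3)=1; μ^(4)=-2

((0, 1, 0); (0, 1, 1); (0, 0, 1); (4, 0, 0))


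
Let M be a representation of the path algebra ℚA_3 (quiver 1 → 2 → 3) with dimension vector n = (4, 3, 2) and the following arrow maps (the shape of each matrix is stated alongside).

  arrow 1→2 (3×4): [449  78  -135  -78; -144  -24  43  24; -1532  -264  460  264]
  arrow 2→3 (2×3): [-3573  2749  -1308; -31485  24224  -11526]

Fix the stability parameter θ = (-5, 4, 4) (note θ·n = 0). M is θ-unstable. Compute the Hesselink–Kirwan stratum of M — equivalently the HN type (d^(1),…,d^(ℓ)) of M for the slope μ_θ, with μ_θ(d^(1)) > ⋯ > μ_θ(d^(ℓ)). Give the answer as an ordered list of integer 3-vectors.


Barcode: M ≅ I[1,1]^2, I[1,3]^2, I[2,2]. HN layers by μ_θ (2 steps, strictly decreasing):
  μ^(1)=4; μ^(2)=-5

((0, 3, 2); (4, 0, 0))


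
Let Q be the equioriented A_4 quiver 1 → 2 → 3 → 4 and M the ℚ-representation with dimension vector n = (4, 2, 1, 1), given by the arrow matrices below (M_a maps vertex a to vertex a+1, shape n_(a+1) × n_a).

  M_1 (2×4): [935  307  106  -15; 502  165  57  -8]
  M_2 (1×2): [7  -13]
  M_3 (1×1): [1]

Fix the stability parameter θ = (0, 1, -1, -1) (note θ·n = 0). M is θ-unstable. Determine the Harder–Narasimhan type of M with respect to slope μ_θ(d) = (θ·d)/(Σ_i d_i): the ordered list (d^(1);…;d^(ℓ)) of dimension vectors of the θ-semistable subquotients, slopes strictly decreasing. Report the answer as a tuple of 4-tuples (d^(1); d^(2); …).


Interval decomposition of M: I[1,1]^2, I[1,2], I[1,4].
HN type (ℓ=3): μ^(1)=1; μ^(2)=0; μ^(3)=-1/4

((0, 1, 0, 0); (3, 0, 0, 0); (1, 1, 1, 1))


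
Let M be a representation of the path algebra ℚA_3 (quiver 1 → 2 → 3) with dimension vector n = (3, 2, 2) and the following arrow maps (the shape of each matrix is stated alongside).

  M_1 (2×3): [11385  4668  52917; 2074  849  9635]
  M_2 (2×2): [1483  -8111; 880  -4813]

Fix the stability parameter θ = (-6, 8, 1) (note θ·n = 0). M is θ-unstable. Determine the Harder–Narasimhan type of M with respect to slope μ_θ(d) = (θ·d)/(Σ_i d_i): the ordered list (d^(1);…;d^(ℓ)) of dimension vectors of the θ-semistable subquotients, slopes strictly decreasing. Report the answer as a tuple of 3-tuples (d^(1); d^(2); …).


Via rank(M_{q-1}∘⋯∘M_p): M ≅ I[1,1], I[1,3]^2.
μ_θ-semistable layers: μ^(1)=9/2; μ^(2)=-6

((0, 2, 2); (3, 0, 0))


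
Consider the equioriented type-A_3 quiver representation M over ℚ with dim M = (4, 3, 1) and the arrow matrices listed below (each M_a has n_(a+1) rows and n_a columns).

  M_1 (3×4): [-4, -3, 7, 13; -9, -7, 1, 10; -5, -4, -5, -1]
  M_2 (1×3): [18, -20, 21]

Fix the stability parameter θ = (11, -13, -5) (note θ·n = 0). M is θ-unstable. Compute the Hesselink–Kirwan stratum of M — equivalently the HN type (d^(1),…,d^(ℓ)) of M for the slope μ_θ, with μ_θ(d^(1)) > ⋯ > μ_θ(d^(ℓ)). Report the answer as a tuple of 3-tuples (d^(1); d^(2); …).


Via rank(M_{q-1}∘⋯∘M_p): M ≅ I[1,1], I[1,2]^2, I[1,3].
μ_θ-semistable layers: μ^(1)=11; μ^(2)=-1; μ^(3)=-7/3

((1, 0, 0); (2, 2, 0); (1, 1, 1))


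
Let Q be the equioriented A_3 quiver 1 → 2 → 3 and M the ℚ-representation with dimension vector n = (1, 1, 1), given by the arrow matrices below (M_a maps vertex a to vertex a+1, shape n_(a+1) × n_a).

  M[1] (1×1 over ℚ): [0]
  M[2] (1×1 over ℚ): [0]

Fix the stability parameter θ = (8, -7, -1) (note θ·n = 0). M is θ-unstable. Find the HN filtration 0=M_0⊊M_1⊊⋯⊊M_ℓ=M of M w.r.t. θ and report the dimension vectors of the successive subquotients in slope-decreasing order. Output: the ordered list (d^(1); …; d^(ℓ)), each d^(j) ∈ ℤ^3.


Via rank(M_{q-1}∘⋯∘M_p): M ≅ I[1,1], I[2,2], I[3,3].
μ_θ-semistable layers: μ^(1)=8; μ^(2)=-1; μ^(3)=-7

((1, 0, 0); (0, 0, 1); (0, 1, 0))


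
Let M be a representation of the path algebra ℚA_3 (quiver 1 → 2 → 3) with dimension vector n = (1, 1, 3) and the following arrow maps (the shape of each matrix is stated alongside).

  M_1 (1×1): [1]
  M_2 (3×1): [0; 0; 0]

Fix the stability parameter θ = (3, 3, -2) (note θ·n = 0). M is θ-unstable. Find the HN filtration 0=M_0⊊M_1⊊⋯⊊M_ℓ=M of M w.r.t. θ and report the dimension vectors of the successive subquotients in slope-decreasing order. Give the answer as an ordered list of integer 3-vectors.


Barcode: M ≅ I[1,2], I[3,3]^3. HN layers by μ_θ (2 steps, strictly decreasing):
  μ^(1)=3; μ^(2)=-2

((1, 1, 0); (0, 0, 3))


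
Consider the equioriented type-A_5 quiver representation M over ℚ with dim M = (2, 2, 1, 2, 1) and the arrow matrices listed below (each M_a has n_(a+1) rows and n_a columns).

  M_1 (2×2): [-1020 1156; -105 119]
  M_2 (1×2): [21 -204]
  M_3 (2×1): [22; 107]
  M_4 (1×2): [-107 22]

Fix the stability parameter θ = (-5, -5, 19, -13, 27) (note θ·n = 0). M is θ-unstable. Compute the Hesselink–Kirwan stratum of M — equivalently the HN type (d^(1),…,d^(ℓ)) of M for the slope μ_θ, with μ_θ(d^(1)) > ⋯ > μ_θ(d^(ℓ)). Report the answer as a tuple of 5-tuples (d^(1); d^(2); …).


Barcode: M ≅ I[1,1], I[1,2], I[2,4], I[4,5]. HN layers by μ_θ (4 steps, strictly decreasing):
  μ^(1)=27; μ^(2)=3; μ^(3)=-5; μ^(4)=-13

((0, 0, 0, 0, 1); (0, 0, 1, 1, 0); (2, 2, 0, 0, 0); (0, 0, 0, 1, 0))


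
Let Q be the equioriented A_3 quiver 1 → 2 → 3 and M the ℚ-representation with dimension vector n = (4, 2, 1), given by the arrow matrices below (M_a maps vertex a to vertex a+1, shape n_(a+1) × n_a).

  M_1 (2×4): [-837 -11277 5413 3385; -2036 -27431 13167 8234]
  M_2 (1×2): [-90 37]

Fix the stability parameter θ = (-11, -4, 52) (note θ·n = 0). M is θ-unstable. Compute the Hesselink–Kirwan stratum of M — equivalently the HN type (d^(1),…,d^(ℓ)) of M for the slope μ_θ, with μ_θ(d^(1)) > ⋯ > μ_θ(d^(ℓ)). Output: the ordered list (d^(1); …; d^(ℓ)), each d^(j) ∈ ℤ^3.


Barcode: M ≅ I[1,1]^2, I[1,2], I[1,3]. HN layers by μ_θ (3 steps, strictly decreasing):
  μ^(1)=52; μ^(2)=-4; μ^(3)=-11

((0, 0, 1); (0, 2, 0); (4, 0, 0))


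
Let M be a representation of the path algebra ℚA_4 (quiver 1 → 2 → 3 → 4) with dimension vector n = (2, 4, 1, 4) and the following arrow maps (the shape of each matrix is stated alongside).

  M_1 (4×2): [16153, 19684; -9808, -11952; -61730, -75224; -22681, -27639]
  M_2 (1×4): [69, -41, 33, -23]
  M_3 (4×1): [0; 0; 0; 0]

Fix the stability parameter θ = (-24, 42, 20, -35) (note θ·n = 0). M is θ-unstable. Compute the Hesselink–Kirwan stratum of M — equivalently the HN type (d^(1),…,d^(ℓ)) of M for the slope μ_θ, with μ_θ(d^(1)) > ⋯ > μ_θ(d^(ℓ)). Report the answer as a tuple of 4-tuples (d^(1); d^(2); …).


Via rank(M_{q-1}∘⋯∘M_p): M ≅ I[1,2], I[1,3], I[2,2]^2, I[4,4]^4.
μ_θ-semistable layers: μ^(1)=42; μ^(2)=31; μ^(3)=-24; μ^(4)=-35

((0, 3, 0, 0); (0, 1, 1, 0); (2, 0, 0, 0); (0, 0, 0, 4))


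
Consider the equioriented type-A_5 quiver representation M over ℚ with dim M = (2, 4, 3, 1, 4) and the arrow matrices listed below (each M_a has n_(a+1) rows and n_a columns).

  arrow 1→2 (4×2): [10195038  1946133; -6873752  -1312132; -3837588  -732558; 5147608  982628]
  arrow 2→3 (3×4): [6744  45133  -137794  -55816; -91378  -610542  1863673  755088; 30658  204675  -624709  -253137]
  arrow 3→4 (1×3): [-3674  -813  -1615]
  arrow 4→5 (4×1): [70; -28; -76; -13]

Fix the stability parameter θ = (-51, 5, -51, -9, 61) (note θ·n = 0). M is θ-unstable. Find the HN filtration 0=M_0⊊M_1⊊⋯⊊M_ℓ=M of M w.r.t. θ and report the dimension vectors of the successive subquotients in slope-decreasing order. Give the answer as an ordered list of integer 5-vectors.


Interval decomposition of M: I[1,1], I[1,2], I[2,3]^2, I[2,5], I[5,5]^3.
HN type (ℓ=5): μ^(1)=61; μ^(2)=5; μ^(3)=-9; μ^(4)=-23; μ^(5)=-51

((0, 0, 0, 0, 4); (0, 1, 0, 0, 0); (0, 0, 0, 1, 0); (0, 3, 3, 0, 0); (2, 0, 0, 0, 0))


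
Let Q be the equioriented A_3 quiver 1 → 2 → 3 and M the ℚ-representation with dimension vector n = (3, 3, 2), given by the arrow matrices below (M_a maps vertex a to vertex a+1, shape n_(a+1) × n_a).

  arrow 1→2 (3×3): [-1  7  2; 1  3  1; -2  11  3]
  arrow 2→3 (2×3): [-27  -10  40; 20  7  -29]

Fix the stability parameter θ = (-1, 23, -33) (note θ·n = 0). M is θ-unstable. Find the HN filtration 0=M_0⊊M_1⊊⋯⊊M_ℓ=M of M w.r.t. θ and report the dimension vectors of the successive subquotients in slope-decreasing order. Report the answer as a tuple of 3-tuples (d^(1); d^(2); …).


Barcode: M ≅ I[1,2], I[1,3]^2. HN layers by μ_θ (3 steps, strictly decreasing):
  μ^(1)=23; μ^(2)=-1; μ^(3)=-11/3

((0, 1, 0); (1, 0, 0); (2, 2, 2))


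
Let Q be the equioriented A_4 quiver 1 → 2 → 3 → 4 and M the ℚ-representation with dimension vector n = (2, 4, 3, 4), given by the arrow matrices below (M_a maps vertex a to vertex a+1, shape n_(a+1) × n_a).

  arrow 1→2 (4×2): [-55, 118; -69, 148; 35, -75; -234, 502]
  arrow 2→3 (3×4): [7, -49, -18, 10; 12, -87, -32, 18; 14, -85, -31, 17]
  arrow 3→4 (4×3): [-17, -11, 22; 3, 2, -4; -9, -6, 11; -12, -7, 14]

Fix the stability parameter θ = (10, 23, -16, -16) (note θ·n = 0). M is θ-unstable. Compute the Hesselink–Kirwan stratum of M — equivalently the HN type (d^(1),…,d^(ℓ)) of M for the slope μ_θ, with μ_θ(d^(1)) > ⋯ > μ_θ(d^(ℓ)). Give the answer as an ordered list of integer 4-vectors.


Interval decomposition of M: I[1,4]^2, I[2,2], I[2,4], I[4,4].
HN type (ℓ=4): μ^(1)=23; μ^(2)=1/4; μ^(3)=-3; μ^(4)=-16

((0, 1, 0, 0); (2, 2, 2, 2); (0, 1, 1, 1); (0, 0, 0, 1))


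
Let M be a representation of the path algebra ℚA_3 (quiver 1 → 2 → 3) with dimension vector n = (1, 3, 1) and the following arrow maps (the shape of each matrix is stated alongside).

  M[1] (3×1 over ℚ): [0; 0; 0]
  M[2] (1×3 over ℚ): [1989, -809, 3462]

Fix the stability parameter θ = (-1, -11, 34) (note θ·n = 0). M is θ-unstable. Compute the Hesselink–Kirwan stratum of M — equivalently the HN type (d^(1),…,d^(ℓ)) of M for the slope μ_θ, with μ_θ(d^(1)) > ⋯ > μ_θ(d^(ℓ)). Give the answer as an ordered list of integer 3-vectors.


Barcode: M ≅ I[1,1], I[2,2]^2, I[2,3]. HN layers by μ_θ (3 steps, strictly decreasing):
  μ^(1)=34; μ^(2)=-1; μ^(3)=-11

((0, 0, 1); (1, 0, 0); (0, 3, 0))


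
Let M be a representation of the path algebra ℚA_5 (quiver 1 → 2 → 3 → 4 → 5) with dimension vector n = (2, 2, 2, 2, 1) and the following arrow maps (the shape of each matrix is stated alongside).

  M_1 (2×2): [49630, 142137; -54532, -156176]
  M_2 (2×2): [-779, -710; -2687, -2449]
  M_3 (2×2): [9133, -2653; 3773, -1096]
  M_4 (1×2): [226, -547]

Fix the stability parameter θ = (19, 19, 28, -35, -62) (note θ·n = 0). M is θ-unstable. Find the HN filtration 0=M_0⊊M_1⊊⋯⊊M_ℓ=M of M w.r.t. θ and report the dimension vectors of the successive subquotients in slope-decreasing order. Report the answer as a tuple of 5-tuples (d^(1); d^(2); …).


Interval decomposition of M: I[1,4], I[1,5].
HN type (ℓ=2): μ^(1)=31/4; μ^(2)=-31/5

((1, 1, 1, 1, 0); (1, 1, 1, 1, 1))


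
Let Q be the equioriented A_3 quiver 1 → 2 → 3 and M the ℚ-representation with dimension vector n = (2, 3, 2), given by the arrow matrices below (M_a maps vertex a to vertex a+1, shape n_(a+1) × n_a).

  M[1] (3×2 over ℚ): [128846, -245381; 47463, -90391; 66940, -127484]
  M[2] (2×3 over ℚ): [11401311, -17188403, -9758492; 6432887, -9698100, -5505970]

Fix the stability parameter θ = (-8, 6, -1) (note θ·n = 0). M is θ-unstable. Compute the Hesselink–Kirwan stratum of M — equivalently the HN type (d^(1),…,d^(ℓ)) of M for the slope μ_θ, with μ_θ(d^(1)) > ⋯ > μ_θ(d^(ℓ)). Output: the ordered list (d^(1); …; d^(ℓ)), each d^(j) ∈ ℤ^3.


Barcode: M ≅ I[1,3]^2, I[2,2]. HN layers by μ_θ (3 steps, strictly decreasing):
  μ^(1)=6; μ^(2)=5/2; μ^(3)=-8

((0, 1, 0); (0, 2, 2); (2, 0, 0))


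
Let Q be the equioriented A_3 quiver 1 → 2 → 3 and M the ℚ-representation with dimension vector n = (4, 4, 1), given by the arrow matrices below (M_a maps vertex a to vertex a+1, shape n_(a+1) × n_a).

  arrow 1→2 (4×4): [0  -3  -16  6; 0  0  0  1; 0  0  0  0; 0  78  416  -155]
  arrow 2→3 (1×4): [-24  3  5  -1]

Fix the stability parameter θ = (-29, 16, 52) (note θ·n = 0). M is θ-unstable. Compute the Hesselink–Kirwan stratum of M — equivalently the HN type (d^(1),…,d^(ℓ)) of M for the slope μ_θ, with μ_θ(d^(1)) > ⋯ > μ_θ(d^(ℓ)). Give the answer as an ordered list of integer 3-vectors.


Interval decomposition of M: I[1,1]^2, I[1,2], I[1,3], I[2,2]^2.
HN type (ℓ=3): μ^(1)=52; μ^(2)=16; μ^(3)=-29

((0, 0, 1); (0, 4, 0); (4, 0, 0))


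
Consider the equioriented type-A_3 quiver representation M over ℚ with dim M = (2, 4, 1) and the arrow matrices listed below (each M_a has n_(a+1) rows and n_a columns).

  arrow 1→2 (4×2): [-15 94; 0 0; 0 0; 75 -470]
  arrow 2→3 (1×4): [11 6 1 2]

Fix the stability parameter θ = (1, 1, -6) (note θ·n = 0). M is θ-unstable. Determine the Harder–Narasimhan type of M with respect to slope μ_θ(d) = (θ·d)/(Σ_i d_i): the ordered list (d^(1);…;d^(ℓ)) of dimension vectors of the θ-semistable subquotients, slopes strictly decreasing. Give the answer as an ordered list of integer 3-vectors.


Interval decomposition of M: I[1,1], I[1,3], I[2,2]^3.
HN type (ℓ=2): μ^(1)=1; μ^(2)=-4/3

((1, 3, 0); (1, 1, 1))


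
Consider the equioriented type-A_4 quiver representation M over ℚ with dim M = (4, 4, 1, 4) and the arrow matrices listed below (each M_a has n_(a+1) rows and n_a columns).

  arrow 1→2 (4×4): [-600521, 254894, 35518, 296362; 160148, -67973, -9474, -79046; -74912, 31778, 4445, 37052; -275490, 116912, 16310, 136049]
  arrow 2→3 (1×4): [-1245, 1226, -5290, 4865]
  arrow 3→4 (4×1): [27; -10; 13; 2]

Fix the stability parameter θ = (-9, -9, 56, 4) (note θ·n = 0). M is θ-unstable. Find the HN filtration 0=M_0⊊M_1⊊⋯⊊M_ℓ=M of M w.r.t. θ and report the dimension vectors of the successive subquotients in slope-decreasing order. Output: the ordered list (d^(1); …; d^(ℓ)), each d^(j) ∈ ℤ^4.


Interval decomposition of M: I[1,2]^3, I[1,4], I[4,4]^3.
HN type (ℓ=3): μ^(1)=30; μ^(2)=4; μ^(3)=-9

((0, 0, 1, 1); (0, 0, 0, 3); (4, 4, 0, 0))


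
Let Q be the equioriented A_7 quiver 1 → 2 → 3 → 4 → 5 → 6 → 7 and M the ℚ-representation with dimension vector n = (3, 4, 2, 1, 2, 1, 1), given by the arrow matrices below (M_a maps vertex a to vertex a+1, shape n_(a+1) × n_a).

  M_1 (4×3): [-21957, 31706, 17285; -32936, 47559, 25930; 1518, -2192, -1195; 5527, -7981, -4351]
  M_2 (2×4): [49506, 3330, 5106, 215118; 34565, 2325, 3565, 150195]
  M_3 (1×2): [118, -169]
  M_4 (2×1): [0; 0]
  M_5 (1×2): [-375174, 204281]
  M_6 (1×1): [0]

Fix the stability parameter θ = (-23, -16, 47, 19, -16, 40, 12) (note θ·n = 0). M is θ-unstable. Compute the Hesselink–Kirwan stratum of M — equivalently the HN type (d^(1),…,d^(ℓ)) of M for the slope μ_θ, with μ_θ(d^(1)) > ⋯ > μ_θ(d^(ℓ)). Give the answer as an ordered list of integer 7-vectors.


Via rank(M_{q-1}∘⋯∘M_p): M ≅ I[1,2]^2, I[1,4], I[2,2], I[3,3], I[5,5], I[5,6], I[7,7].
μ_θ-semistable layers: μ^(1)=47; μ^(2)=40; μ^(3)=33; μ^(4)=12; μ^(5)=-16; μ^(6)=-23

((0, 0, 1, 0, 0, 0, 0); (0, 0, 0, 0, 0, 1, 0); (0, 0, 1, 1, 0, 0, 0); (0, 0, 0, 0, 0, 0, 1); (0, 4, 0, 0, 2, 0, 0); (3, 0, 0, 0, 0, 0, 0))


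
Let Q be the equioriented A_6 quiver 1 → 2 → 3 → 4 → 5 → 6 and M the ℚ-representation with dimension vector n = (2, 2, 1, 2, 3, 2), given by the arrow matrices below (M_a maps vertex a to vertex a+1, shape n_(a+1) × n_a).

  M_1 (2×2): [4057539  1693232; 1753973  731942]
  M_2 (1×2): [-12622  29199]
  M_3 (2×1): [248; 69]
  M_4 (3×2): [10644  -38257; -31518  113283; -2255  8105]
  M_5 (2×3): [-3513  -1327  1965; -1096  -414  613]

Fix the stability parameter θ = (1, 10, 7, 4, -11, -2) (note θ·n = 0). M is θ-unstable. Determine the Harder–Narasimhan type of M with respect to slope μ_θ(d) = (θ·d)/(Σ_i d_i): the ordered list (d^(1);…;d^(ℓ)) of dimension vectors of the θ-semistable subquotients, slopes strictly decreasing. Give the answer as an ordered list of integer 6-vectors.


Via rank(M_{q-1}∘⋯∘M_p): M ≅ I[1,2], I[1,6], I[4,5], I[5,6].
μ_θ-semistable layers: μ^(1)=10; μ^(2)=8/5; μ^(3)=1; μ^(4)=-2; μ^(5)=-7/2; μ^(6)=-11

((0, 1, 0, 0, 0, 0); (0, 1, 1, 1, 1, 1); (2, 0, 0, 0, 0, 0); (0, 0, 0, 0, 0, 1); (0, 0, 0, 1, 1, 0); (0, 0, 0, 0, 1, 0))


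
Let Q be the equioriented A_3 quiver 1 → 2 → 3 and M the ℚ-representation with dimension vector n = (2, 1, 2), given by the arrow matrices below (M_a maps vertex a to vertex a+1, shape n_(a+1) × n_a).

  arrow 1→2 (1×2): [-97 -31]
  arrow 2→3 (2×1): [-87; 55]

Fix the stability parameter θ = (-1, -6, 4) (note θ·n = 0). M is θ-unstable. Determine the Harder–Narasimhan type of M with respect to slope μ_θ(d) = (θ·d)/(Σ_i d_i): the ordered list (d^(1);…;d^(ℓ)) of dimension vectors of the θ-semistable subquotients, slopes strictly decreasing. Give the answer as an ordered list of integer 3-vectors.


Via rank(M_{q-1}∘⋯∘M_p): M ≅ I[1,1], I[1,3], I[3,3].
μ_θ-semistable layers: μ^(1)=4; μ^(2)=-1; μ^(3)=-7/2

((0, 0, 2); (1, 0, 0); (1, 1, 0))


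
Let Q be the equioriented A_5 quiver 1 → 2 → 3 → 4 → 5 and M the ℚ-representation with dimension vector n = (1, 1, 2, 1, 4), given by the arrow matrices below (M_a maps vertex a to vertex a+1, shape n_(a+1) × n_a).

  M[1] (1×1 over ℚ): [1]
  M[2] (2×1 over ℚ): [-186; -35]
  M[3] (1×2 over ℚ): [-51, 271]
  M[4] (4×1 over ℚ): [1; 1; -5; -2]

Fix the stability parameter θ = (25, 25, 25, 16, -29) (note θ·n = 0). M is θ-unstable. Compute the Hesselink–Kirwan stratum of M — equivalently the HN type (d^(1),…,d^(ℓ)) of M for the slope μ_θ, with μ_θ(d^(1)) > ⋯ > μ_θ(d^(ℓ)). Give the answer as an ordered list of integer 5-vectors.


Via rank(M_{q-1}∘⋯∘M_p): M ≅ I[1,5], I[3,3], I[5,5]^3.
μ_θ-semistable layers: μ^(1)=25; μ^(2)=62/5; μ^(3)=-29

((0, 0, 1, 0, 0); (1, 1, 1, 1, 1); (0, 0, 0, 0, 3))


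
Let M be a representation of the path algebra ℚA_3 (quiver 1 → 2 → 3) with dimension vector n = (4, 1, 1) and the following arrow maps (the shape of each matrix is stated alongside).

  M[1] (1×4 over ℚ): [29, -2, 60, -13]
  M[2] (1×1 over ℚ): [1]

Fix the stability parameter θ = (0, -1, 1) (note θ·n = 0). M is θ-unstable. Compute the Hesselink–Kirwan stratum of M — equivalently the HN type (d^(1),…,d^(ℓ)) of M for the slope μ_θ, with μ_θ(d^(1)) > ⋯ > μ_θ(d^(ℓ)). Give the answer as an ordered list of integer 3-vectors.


Barcode: M ≅ I[1,1]^3, I[1,3]. HN layers by μ_θ (3 steps, strictly decreasing):
  μ^(1)=1; μ^(2)=0; μ^(3)=-1/2

((0, 0, 1); (3, 0, 0); (1, 1, 0))


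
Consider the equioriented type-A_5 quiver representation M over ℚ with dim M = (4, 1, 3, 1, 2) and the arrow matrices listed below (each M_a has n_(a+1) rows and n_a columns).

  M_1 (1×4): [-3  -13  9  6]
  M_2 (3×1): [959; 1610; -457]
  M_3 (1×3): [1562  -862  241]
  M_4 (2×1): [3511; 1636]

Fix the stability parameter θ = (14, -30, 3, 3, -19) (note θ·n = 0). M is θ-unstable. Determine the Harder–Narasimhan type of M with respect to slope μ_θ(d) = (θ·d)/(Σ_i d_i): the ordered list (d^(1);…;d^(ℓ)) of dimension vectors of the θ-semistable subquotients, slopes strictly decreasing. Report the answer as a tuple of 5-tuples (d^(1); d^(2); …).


Via rank(M_{q-1}∘⋯∘M_p): M ≅ I[1,1]^3, I[1,5], I[3,3]^2, I[5,5].
μ_θ-semistable layers: μ^(1)=14; μ^(2)=3; μ^(3)=-13/3; μ^(4)=-8; μ^(5)=-19

((3, 0, 0, 0, 0); (0, 0, 2, 0, 0); (0, 0, 1, 1, 1); (1, 1, 0, 0, 0); (0, 0, 0, 0, 1))


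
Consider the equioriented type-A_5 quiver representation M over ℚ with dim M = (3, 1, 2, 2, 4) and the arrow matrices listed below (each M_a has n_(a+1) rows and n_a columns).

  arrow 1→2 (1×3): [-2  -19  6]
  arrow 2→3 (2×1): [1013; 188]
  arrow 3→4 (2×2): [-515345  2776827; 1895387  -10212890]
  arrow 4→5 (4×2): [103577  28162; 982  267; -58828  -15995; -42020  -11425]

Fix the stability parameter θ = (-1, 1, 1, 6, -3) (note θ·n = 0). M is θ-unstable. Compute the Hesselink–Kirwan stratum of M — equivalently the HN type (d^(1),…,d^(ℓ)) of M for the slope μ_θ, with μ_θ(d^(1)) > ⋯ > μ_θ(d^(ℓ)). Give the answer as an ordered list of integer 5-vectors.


Via rank(M_{q-1}∘⋯∘M_p): M ≅ I[1,1]^2, I[1,5], I[3,5], I[5,5]^2.
μ_θ-semistable layers: μ^(1)=3/2; μ^(2)=1; μ^(3)=-1; μ^(4)=-3

((0, 0, 0, 2, 2); (0, 1, 2, 0, 0); (3, 0, 0, 0, 0); (0, 0, 0, 0, 2))


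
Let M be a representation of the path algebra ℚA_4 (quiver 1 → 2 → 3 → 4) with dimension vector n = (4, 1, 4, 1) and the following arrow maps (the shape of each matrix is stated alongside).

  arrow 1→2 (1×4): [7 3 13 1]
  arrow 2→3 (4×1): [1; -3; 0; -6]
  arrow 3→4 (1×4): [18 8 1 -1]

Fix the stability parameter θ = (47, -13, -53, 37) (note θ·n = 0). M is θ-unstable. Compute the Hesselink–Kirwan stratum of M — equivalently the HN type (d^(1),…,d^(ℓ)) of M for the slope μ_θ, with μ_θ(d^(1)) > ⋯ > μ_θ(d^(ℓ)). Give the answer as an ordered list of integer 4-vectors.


Via rank(M_{q-1}∘⋯∘M_p): M ≅ I[1,1]^3, I[1,3], I[3,3]^2, I[3,4].
μ_θ-semistable layers: μ^(1)=47; μ^(2)=37; μ^(3)=-19/3; μ^(4)=-53

((3, 0, 0, 0); (0, 0, 0, 1); (1, 1, 1, 0); (0, 0, 3, 0))
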